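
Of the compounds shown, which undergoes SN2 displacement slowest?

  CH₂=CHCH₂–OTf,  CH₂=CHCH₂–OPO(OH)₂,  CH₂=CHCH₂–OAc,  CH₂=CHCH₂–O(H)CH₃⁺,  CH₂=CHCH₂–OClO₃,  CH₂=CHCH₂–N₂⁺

Same R in every case — rank the leaving groups.
Leaving-group ability tracks the stability of the departed species; conjugate-acid pKₐ is the usual yardstick (lower pKₐ → better LG).
CH₂=CHCH₂–N₂⁺ loses N₂: no meaningful conjugate acid; N₂ departs as an exceptionally stable neutral molecule
CH₂=CHCH₂–OTf loses OTf⁻: pKₐ(CF₃SO₃H (triflic acid)) ≈ -14
CH₂=CHCH₂–OClO₃ loses ClO₄⁻: pKₐ(HClO₄) ≈ -10
CH₂=CHCH₂–O(H)CH₃⁺ loses R'OH: pKₐ(R'OH₂⁺) ≈ -2.4
CH₂=CHCH₂–OPO(OH)₂ loses H₂PO₄⁻: pKₐ(H₃PO₄) ≈ 2.1
CH₂=CHCH₂–OAc loses AcO⁻: pKₐ(CH₃COOH) ≈ 4.8

CH₂=CHCH₂–OAc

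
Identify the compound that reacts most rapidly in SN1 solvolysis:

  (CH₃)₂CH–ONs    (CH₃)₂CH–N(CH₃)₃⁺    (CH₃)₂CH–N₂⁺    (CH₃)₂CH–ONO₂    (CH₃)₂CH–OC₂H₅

With the same alkyl group throughout, only the leaving group differentiates the rates.
Leaving-group ability tracks the stability of the departed species; conjugate-acid pKₐ is the usual yardstick (lower pKₐ → better LG).
(CH₃)₂CH–N₂⁺ loses N₂: no meaningful conjugate acid; N₂ departs as an exceptionally stable neutral molecule
(CH₃)₂CH–ONs loses ONs⁻: pKₐ(p-O₂NC₆H₄SO₃H) ≈ -3.5
(CH₃)₂CH–ONO₂ loses NO₃⁻: pKₐ(HNO₃) ≈ -1.3
(CH₃)₂CH–N(CH₃)₃⁺ loses NR'₃: pKₐ(R'₃NH⁺) ≈ 10.7
(CH₃)₂CH–OC₂H₅ loses CH₃CH₂O⁻: pKₐ(CH₃CH₂OH) ≈ 16

(CH₃)₂CH–N₂⁺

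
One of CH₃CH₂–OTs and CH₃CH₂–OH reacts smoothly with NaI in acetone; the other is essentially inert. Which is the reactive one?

CH₃CH₂–OTs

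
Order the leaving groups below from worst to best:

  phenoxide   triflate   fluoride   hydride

hydride < phenoxide < fluoride < triflate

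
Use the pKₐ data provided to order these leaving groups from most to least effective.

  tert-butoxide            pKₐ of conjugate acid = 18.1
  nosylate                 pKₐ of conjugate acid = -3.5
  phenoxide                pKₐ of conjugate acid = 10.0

Lower conjugate-acid pKₐ ⇒ weaker base ⇒ better leaving group.
Sorting by the given values: nosylate (-3.5), phenoxide (10.0), tert-butoxide (18.1).

nosylate > phenoxide > tert-butoxide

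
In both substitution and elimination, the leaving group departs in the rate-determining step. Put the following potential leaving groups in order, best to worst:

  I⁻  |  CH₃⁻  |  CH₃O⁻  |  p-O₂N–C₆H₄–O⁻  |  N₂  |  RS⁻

N₂: no meaningful conjugate acid; N₂ departs as an exceptionally stable neutral molecule
I⁻: pKₐ(HI) ≈ -10
p-O₂N–C₆H₄–O⁻: pKₐ(p-nitrophenol) ≈ 7.2
RS⁻: pKₐ(RSH (a thiol)) ≈ 10.5
CH₃O⁻: pKₐ(CH₃OH) ≈ 15.5
CH₃⁻: pKₐ(CH₄) ≈ 48

N₂ > I⁻ > p-O₂N–C₆H₄–O⁻ > RS⁻ > CH₃O⁻ > CH₃⁻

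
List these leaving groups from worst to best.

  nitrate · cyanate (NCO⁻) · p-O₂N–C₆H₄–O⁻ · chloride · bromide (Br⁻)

p-O₂N–C₆H₄–O⁻ < cyanate (NCO⁻) < nitrate < chloride < bromide (Br⁻)

bromide (Br⁻): pKₐ(HBr) ≈ -9
chloride: pKₐ(HCl) ≈ -7
nitrate: pKₐ(HNO₃) ≈ -1.3
cyanate (NCO⁻): pKₐ(HOCN) ≈ 3.5
p-O₂N–C₆H₄–O⁻: pKₐ(p-nitrophenol) ≈ 7.2
Reversing gives the worst-to-best order requested.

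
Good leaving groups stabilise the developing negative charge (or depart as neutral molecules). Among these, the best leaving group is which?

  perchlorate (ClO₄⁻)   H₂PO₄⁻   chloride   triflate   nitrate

triflate

A good leaving group is a weak base: the lower the pKₐ of its conjugate acid, the more readily it departs.
triflate: pKₐ(CF₃SO₃H (triflic acid)) ≈ -14
perchlorate (ClO₄⁻): pKₐ(HClO₄) ≈ -10
chloride: pKₐ(HCl) ≈ -7
nitrate: pKₐ(HNO₃) ≈ -1.3
H₂PO₄⁻: pKₐ(H₃PO₄) ≈ 2.1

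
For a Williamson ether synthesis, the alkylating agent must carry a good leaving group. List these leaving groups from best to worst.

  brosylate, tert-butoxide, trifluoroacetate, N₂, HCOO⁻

Rank by basicity of the departing species: weakest base leaves most easily.
N₂: no meaningful conjugate acid; N₂ departs as an exceptionally stable neutral molecule
brosylate: pKₐ(p-BrC₆H₄SO₃H) ≈ -2.8 — arenesulfonate with a p-bromo substituent
trifluoroacetate: pKₐ(CF₃COOH) ≈ 0.2 — strongly electron-withdrawing CF₃ stabilises the carboxylate
HCOO⁻: pKₐ(HCOOH) ≈ 3.8
tert-butoxide: pKₐ(t-BuOH) ≈ 18

N₂ > brosylate > trifluoroacetate > HCOO⁻ > tert-butoxide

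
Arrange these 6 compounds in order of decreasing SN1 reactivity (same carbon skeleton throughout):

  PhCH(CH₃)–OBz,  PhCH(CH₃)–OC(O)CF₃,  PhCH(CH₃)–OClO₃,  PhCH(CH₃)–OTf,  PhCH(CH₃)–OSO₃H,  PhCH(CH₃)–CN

PhCH(CH₃)–OTf > PhCH(CH₃)–OClO₃ > PhCH(CH₃)–OSO₃H > PhCH(CH₃)–OC(O)CF₃ > PhCH(CH₃)–OBz > PhCH(CH₃)–CN

With the same alkyl group throughout, only the leaving group differentiates the rates.
The more stable X⁻ (or X) is on its own — i.e. the weaker a base it is — the better a leaving group it makes.
PhCH(CH₃)–OTf loses OTf⁻: pKₐ(CF₃SO₃H (triflic acid)) ≈ -14
PhCH(CH₃)–OClO₃ loses ClO₄⁻: pKₐ(HClO₄) ≈ -10
PhCH(CH₃)–OSO₃H loses HSO₄⁻: pKₐ(H₂SO₄) ≈ -3
PhCH(CH₃)–OC(O)CF₃ loses CF₃COO⁻: pKₐ(CF₃COOH) ≈ 0.2
PhCH(CH₃)–OBz loses PhCOO⁻: pKₐ(C₆H₅COOH) ≈ 4.2
PhCH(CH₃)–CN loses CN⁻: pKₐ(HCN) ≈ 9.2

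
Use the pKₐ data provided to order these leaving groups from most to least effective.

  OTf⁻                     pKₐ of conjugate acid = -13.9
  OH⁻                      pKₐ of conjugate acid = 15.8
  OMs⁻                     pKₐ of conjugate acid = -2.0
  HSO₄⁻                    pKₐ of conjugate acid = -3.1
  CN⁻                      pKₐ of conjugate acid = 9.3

OTf⁻ > HSO₄⁻ > OMs⁻ > CN⁻ > OH⁻

Lower conjugate-acid pKₐ ⇒ weaker base ⇒ better leaving group.
Sorting by the given values: OTf⁻ (-13.9), HSO₄⁻ (-3.1), OMs⁻ (-2.0), CN⁻ (9.3), OH⁻ (15.8).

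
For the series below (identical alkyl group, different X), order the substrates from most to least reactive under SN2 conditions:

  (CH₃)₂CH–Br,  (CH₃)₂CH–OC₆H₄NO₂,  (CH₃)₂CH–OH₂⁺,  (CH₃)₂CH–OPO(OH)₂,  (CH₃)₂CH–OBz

Same R in every case — rank the leaving groups.
The more stable X⁻ (or X) is on its own — i.e. the weaker a base it is — the better a leaving group it makes.
(CH₃)₂CH–Br loses Br⁻: pKₐ(HBr) ≈ -9
(CH₃)₂CH–OH₂⁺ loses H₂O: pKₐ(H₃O⁺) ≈ -1.7
(CH₃)₂CH–OPO(OH)₂ loses H₂PO₄⁻: pKₐ(H₃PO₄) ≈ 2.1
(CH₃)₂CH–OBz loses PhCOO⁻: pKₐ(C₆H₅COOH) ≈ 4.2
(CH₃)₂CH–OC₆H₄NO₂ loses p-O₂N–C₆H₄–O⁻: pKₐ(p-nitrophenol) ≈ 7.2

(CH₃)₂CH–Br > (CH₃)₂CH–OH₂⁺ > (CH₃)₂CH–OPO(OH)₂ > (CH₃)₂CH–OBz > (CH₃)₂CH–OC₆H₄NO₂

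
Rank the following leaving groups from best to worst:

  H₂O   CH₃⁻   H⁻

H₂O > H⁻ > CH₃⁻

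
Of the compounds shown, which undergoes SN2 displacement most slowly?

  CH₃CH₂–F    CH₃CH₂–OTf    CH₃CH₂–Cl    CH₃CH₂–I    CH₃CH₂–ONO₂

CH₃CH₂–F

The skeletons are identical, so relative rate is governed entirely by leaving-group ability.
Leaving-group ability tracks the stability of the departed species; conjugate-acid pKₐ is the usual yardstick (lower pKₐ → better LG).
CH₃CH₂–OTf loses OTf⁻: pKₐ(CF₃SO₃H (triflic acid)) ≈ -14
CH₃CH₂–I loses I⁻: pKₐ(HI) ≈ -10
CH₃CH₂–Cl loses Cl⁻: pKₐ(HCl) ≈ -7
CH₃CH₂–ONO₂ loses NO₃⁻: pKₐ(HNO₃) ≈ -1.3
CH₃CH₂–F loses F⁻: pKₐ(HF) ≈ 3.2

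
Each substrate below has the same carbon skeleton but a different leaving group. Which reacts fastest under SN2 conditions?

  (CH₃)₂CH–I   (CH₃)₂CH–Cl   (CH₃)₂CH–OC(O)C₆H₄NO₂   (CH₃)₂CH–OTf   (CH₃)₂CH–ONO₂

(CH₃)₂CH–OTf

With the same alkyl group throughout, only the leaving group differentiates the rates.
Leaving-group ability tracks the stability of the departed species; conjugate-acid pKₐ is the usual yardstick (lower pKₐ → better LG).
(CH₃)₂CH–OTf loses OTf⁻: pKₐ(CF₃SO₃H (triflic acid)) ≈ -14
(CH₃)₂CH–I loses I⁻: pKₐ(HI) ≈ -10
(CH₃)₂CH–Cl loses Cl⁻: pKₐ(HCl) ≈ -7
(CH₃)₂CH–ONO₂ loses NO₃⁻: pKₐ(HNO₃) ≈ -1.3
(CH₃)₂CH–OC(O)C₆H₄NO₂ loses p-O₂N–C₆H₄–COO⁻: pKₐ(p-nitrobenzoic acid) ≈ 3.4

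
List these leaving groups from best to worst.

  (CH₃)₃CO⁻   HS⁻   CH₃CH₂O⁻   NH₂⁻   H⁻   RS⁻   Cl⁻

Cl⁻ > HS⁻ > RS⁻ > CH₃CH₂O⁻ > (CH₃)₃CO⁻ > H⁻ > NH₂⁻

Cl⁻: pKₐ(HCl) ≈ -7 — moderately weak base
HS⁻: pKₐ(H₂S) ≈ 7
RS⁻: pKₐ(RSH (a thiol)) ≈ 10.5 — moderately basic; rarely leaves without activation
CH₃CH₂O⁻: pKₐ(CH₃CH₂OH) ≈ 16
(CH₃)₃CO⁻: pKₐ(t-BuOH) ≈ 18 — bulky, strongly basic alkoxide
H⁻: pKₐ(H₂) ≈ 36
NH₂⁻: pKₐ(NH₃) ≈ 38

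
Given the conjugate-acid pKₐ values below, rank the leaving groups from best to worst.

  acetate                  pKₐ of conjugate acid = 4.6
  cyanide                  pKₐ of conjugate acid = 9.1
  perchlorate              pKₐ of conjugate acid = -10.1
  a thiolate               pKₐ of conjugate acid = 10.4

perchlorate > acetate > cyanide > a thiolate

Lower conjugate-acid pKₐ ⇒ weaker base ⇒ better leaving group.
Sorting by the given values: perchlorate (-10.1), acetate (4.6), cyanide (9.1), a thiolate (10.4).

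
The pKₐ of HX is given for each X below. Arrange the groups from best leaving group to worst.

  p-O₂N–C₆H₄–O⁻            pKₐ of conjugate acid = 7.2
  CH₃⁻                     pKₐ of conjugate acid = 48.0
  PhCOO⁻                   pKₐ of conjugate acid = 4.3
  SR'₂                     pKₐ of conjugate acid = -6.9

Lower conjugate-acid pKₐ ⇒ weaker base ⇒ better leaving group.
Sorting by the given values: SR'₂ (-6.9), PhCOO⁻ (4.3), p-O₂N–C₆H₄–O⁻ (7.2), CH₃⁻ (48.0).

SR'₂ > PhCOO⁻ > p-O₂N–C₆H₄–O⁻ > CH₃⁻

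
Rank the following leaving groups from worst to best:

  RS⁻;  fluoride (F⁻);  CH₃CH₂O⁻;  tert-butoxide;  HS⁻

tert-butoxide < CH₃CH₂O⁻ < RS⁻ < HS⁻ < fluoride (F⁻)

The more stable X⁻ (or X) is on its own — i.e. the weaker a base it is — the better a leaving group it makes.
fluoride (F⁻): pKₐ(HF) ≈ 3.2
HS⁻: pKₐ(H₂S) ≈ 7
RS⁻: pKₐ(RSH (a thiol)) ≈ 10.5
CH₃CH₂O⁻: pKₐ(CH₃CH₂OH) ≈ 16
tert-butoxide: pKₐ(t-BuOH) ≈ 18
The question asks for worst first, so the sequence is read in increasing leaving-group ability.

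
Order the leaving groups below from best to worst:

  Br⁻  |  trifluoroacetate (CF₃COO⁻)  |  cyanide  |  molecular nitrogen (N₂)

The more stable X⁻ (or X) is on its own — i.e. the weaker a base it is — the better a leaving group it makes.
molecular nitrogen (N₂): no meaningful conjugate acid; N₂ departs as an exceptionally stable neutral molecule
Br⁻: pKₐ(HBr) ≈ -9
trifluoroacetate (CF₃COO⁻): pKₐ(CF₃COOH) ≈ 0.2
cyanide: pKₐ(HCN) ≈ 9.2

molecular nitrogen (N₂) > Br⁻ > trifluoroacetate (CF₃COO⁻) > cyanide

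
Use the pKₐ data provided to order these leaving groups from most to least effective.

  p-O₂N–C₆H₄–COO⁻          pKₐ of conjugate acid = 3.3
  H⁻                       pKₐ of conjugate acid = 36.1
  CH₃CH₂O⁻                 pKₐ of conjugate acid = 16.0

Lower conjugate-acid pKₐ ⇒ weaker base ⇒ better leaving group.
Sorting by the given values: p-O₂N–C₆H₄–COO⁻ (3.3), CH₃CH₂O⁻ (16.0), H⁻ (36.1).

p-O₂N–C₆H₄–COO⁻ > CH₃CH₂O⁻ > H⁻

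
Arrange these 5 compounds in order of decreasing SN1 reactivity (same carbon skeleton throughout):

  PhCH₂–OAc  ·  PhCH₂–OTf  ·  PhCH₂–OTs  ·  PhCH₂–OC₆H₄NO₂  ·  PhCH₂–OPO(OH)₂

PhCH₂–OTf > PhCH₂–OTs > PhCH₂–OPO(OH)₂ > PhCH₂–OAc > PhCH₂–OC₆H₄NO₂

With the same alkyl group throughout, only the leaving group differentiates the rates.
The more stable X⁻ (or X) is on its own — i.e. the weaker a base it is — the better a leaving group it makes.
PhCH₂–OTf loses OTf⁻: pKₐ(CF₃SO₃H (triflic acid)) ≈ -14
PhCH₂–OTs loses OTs⁻: pKₐ(p-CH₃C₆H₄SO₃H (TsOH)) ≈ -2.8
PhCH₂–OPO(OH)₂ loses H₂PO₄⁻: pKₐ(H₃PO₄) ≈ 2.1
PhCH₂–OAc loses AcO⁻: pKₐ(CH₃COOH) ≈ 4.8
PhCH₂–OC₆H₄NO₂ loses p-O₂N–C₆H₄–O⁻: pKₐ(p-nitrophenol) ≈ 7.2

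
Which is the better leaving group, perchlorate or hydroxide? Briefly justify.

perchlorate is the better leaving group.
pKₐ(HClO₄) ≈ -10 versus pKₐ(H₂O) ≈ 15.7: perchlorate is the much weaker base.
Extremely weak base; rarely used for safety reasons.

perchlorate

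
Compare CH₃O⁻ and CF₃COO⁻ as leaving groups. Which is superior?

CF₃COO⁻

CF₃COO⁻ is the better leaving group.
pKₐ(CF₃COOH) ≈ 0.2 versus pKₐ(CH₃OH) ≈ 15.5: CF₃COO⁻ is the much weaker base.
Strongly electron-withdrawing CF₃ stabilises the carboxylate.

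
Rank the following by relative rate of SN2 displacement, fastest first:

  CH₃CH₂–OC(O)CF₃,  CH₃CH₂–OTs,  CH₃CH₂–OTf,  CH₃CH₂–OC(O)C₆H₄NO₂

CH₃CH₂–OTf > CH₃CH₂–OTs > CH₃CH₂–OC(O)CF₃ > CH₃CH₂–OC(O)C₆H₄NO₂

Same R in every case — rank the leaving groups.
Rank by basicity of the departing species: weakest base leaves most easily.
CH₃CH₂–OTf loses OTf⁻: pKₐ(CF₃SO₃H (triflic acid)) ≈ -14
CH₃CH₂–OTs loses OTs⁻: pKₐ(p-CH₃C₆H₄SO₃H (TsOH)) ≈ -2.8
CH₃CH₂–OC(O)CF₃ loses CF₃COO⁻: pKₐ(CF₃COOH) ≈ 0.2
CH₃CH₂–OC(O)C₆H₄NO₂ loses p-O₂N–C₆H₄–COO⁻: pKₐ(p-nitrobenzoic acid) ≈ 3.4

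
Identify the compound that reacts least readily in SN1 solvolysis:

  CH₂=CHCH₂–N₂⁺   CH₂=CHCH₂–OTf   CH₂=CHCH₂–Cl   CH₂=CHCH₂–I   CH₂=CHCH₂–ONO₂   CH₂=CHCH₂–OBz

With the same alkyl group throughout, only the leaving group differentiates the rates.
Leaving-group ability tracks the stability of the departed species; conjugate-acid pKₐ is the usual yardstick (lower pKₐ → better LG).
CH₂=CHCH₂–N₂⁺ loses N₂: no meaningful conjugate acid; N₂ departs as an exceptionally stable neutral molecule
CH₂=CHCH₂–OTf loses OTf⁻: pKₐ(CF₃SO₃H (triflic acid)) ≈ -14
CH₂=CHCH₂–I loses I⁻: pKₐ(HI) ≈ -10
CH₂=CHCH₂–Cl loses Cl⁻: pKₐ(HCl) ≈ -7
CH₂=CHCH₂–ONO₂ loses NO₃⁻: pKₐ(HNO₃) ≈ -1.3
CH₂=CHCH₂–OBz loses PhCOO⁻: pKₐ(C₆H₅COOH) ≈ 4.2

CH₂=CHCH₂–OBz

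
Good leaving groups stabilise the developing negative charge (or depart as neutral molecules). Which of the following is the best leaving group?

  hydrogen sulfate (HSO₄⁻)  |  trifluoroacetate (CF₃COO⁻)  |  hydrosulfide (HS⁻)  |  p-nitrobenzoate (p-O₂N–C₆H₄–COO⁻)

hydrogen sulfate (HSO₄⁻)

hydrogen sulfate (HSO₄⁻): pKₐ(H₂SO₄) ≈ -3
trifluoroacetate (CF₃COO⁻): pKₐ(CF₃COOH) ≈ 0.2
p-nitrobenzoate (p-O₂N–C₆H₄–COO⁻): pKₐ(p-nitrobenzoic acid) ≈ 3.4
hydrosulfide (HS⁻): pKₐ(H₂S) ≈ 7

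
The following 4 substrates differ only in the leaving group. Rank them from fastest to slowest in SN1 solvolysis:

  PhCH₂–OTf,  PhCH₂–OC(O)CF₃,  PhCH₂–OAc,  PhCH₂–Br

PhCH₂–OTf > PhCH₂–Br > PhCH₂–OC(O)CF₃ > PhCH₂–OAc

The skeletons are identical, so relative rate is governed entirely by leaving-group ability.
Leaving-group ability tracks the stability of the departed species; conjugate-acid pKₐ is the usual yardstick (lower pKₐ → better LG).
PhCH₂–OTf loses OTf⁻: pKₐ(CF₃SO₃H (triflic acid)) ≈ -14
PhCH₂–Br loses Br⁻: pKₐ(HBr) ≈ -9
PhCH₂–OC(O)CF₃ loses CF₃COO⁻: pKₐ(CF₃COOH) ≈ 0.2
PhCH₂–OAc loses AcO⁻: pKₐ(CH₃COOH) ≈ 4.8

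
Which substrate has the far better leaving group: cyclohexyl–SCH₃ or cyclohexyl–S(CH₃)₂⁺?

cyclohexyl–S(CH₃)₂⁺

From cyclohexyl–SCH₃ the departing group would be RS⁻ (pKₐ(RSH (a thiol)) ≈ 10.5). Moderately basic; rarely leaves without activation.
From cyclohexyl–S(CH₃)₂⁺ the leaving group is SR'₂ (pKₐ(R'₂SH⁺) ≈ -7). Neutral; leaves from a sulfonium salt (R–SR'₂⁺).
(In practice cyclohexyl–S(CH₃)₂⁺ is made from cyclohexyl–SCH₃ by S-methylation with CH₃I, allowing neutral dimethyl sulfide, rather than methanethiolate, to depart.)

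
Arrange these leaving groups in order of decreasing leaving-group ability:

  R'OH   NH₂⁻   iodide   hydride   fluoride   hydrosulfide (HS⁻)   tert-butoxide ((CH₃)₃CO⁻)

iodide > R'OH > fluoride > hydrosulfide (HS⁻) > tert-butoxide ((CH₃)₃CO⁻) > hydride > NH₂⁻

A good leaving group is a weak base: the lower the pKₐ of its conjugate acid, the more readily it departs.
iodide: pKₐ(HI) ≈ -10 — large, highly polarisable; very weak base
R'OH: pKₐ(R'OH₂⁺) ≈ -2.4 — neutral; leaves from a protonated ether (an oxonium ion, R–O(H)R'⁺)
fluoride: pKₐ(HF) ≈ 3.2
hydrosulfide (HS⁻): pKₐ(H₂S) ≈ 7 — larger and more polarisable than the oxygen analogue
tert-butoxide ((CH₃)₃CO⁻): pKₐ(t-BuOH) ≈ 18
hydride: pKₐ(H₂) ≈ 36 — extremely strong base; leaves only in special hydride-transfer contexts
NH₂⁻: pKₐ(NH₃) ≈ 38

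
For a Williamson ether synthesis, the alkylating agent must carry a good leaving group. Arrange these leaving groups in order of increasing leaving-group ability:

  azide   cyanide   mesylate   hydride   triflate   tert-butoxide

hydride < tert-butoxide < cyanide < azide < mesylate < triflate

triflate: pKₐ(CF₃SO₃H (triflic acid)) ≈ -14 — charge spread over three oxygens and a CF₃ group; the premier leaving group in synthesis
mesylate: pKₐ(CH₃SO₃H (MsOH)) ≈ -1.9 — resonance-delocalised alkanesulfonate
azide: pKₐ(HN₃) ≈ 4.7 — linear, resonance-stabilised
cyanide: pKₐ(HCN) ≈ 9.2 — sp carbon stabilises the charge somewhat, but still a poor LG
tert-butoxide: pKₐ(t-BuOH) ≈ 18 — bulky, strongly basic alkoxide
hydride: pKₐ(H₂) ≈ 36
The question asks for worst first, so the sequence is read in increasing leaving-group ability.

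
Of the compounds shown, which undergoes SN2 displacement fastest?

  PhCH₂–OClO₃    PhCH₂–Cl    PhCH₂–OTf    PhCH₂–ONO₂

Same R in every case — rank the leaving groups.
Leaving-group ability tracks the stability of the departed species; conjugate-acid pKₐ is the usual yardstick (lower pKₐ → better LG).
PhCH₂–OTf loses OTf⁻: pKₐ(CF₃SO₃H (triflic acid)) ≈ -14
PhCH₂–OClO₃ loses ClO₄⁻: pKₐ(HClO₄) ≈ -10
PhCH₂–Cl loses Cl⁻: pKₐ(HCl) ≈ -7
PhCH₂–ONO₂ loses NO₃⁻: pKₐ(HNO₃) ≈ -1.3

PhCH₂–OTf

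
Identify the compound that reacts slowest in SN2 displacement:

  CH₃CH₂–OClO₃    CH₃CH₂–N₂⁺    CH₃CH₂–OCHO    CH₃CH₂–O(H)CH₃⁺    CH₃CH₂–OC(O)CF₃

CH₃CH₂–OCHO

Identical carbon frameworks mean the comparison reduces to leaving-group quality.
The more stable X⁻ (or X) is on its own — i.e. the weaker a base it is — the better a leaving group it makes.
CH₃CH₂–N₂⁺ loses N₂: no meaningful conjugate acid; N₂ departs as an exceptionally stable neutral molecule
CH₃CH₂–OClO₃ loses ClO₄⁻: pKₐ(HClO₄) ≈ -10
CH₃CH₂–O(H)CH₃⁺ loses R'OH: pKₐ(R'OH₂⁺) ≈ -2.4
CH₃CH₂–OC(O)CF₃ loses CF₃COO⁻: pKₐ(CF₃COOH) ≈ 0.2
CH₃CH₂–OCHO loses HCOO⁻: pKₐ(HCOOH) ≈ 3.8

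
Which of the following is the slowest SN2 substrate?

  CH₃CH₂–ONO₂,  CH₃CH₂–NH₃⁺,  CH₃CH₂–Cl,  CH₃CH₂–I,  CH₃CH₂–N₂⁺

Identical carbon frameworks mean the comparison reduces to leaving-group quality.
The more stable X⁻ (or X) is on its own — i.e. the weaker a base it is — the better a leaving group it makes.
CH₃CH₂–N₂⁺ loses N₂: no meaningful conjugate acid; N₂ departs as an exceptionally stable neutral molecule
CH₃CH₂–I loses I⁻: pKₐ(HI) ≈ -10
CH₃CH₂–Cl loses Cl⁻: pKₐ(HCl) ≈ -7
CH₃CH₂–ONO₂ loses NO₃⁻: pKₐ(HNO₃) ≈ -1.3
CH₃CH₂–NH₃⁺ loses NH₃: pKₐ(NH₄⁺) ≈ 9.2

CH₃CH₂–NH₃⁺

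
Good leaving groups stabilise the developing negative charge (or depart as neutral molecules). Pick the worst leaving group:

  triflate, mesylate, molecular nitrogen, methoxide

methoxide

Rank by basicity of the departing species: weakest base leaves most easily.
molecular nitrogen: no meaningful conjugate acid; N₂ departs as an exceptionally stable neutral molecule
triflate: pKₐ(CF₃SO₃H (triflic acid)) ≈ -14
mesylate: pKₐ(CH₃SO₃H (MsOH)) ≈ -1.9
methoxide: pKₐ(CH₃OH) ≈ 15.5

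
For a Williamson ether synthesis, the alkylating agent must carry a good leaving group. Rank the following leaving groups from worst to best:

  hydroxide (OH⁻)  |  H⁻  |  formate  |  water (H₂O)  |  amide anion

water (H₂O): pKₐ(H₃O⁺) ≈ -1.7
formate: pKₐ(HCOOH) ≈ 3.8
hydroxide (OH⁻): pKₐ(H₂O) ≈ 15.7
H⁻: pKₐ(H₂) ≈ 36
amide anion: pKₐ(NH₃) ≈ 38
The question asks for worst first, so the sequence is read in increasing leaving-group ability.

amide anion < H⁻ < hydroxide (OH⁻) < formate < water (H₂O)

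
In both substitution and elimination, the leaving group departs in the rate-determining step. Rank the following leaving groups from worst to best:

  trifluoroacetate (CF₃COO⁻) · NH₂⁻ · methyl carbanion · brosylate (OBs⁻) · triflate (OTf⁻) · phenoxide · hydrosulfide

The more stable X⁻ (or X) is on its own — i.e. the weaker a base it is — the better a leaving group it makes.
triflate (OTf⁻): pKₐ(CF₃SO₃H (triflic acid)) ≈ -14
brosylate (OBs⁻): pKₐ(p-BrC₆H₄SO₃H) ≈ -2.8
trifluoroacetate (CF₃COO⁻): pKₐ(CF₃COOH) ≈ 0.2
hydrosulfide: pKₐ(H₂S) ≈ 7
phenoxide: pKₐ(C₆H₅OH (phenol)) ≈ 10
NH₂⁻: pKₐ(NH₃) ≈ 38
methyl carbanion: pKₐ(CH₄) ≈ 48
Reversing gives the worst-to-best order requested.

methyl carbanion < NH₂⁻ < phenoxide < hydrosulfide < trifluoroacetate (CF₃COO⁻) < brosylate (OBs⁻) < triflate (OTf⁻)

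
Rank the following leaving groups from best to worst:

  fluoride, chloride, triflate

A good leaving group is a weak base: the lower the pKₐ of its conjugate acid, the more readily it departs.
triflate: pKₐ(CF₃SO₃H (triflic acid)) ≈ -14
chloride: pKₐ(HCl) ≈ -7
fluoride: pKₐ(HF) ≈ 3.2

triflate > chloride > fluoride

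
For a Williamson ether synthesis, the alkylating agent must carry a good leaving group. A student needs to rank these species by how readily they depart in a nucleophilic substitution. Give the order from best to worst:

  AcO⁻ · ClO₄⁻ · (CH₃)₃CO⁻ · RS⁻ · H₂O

ClO₄⁻ > H₂O > AcO⁻ > RS⁻ > (CH₃)₃CO⁻

ClO₄⁻: pKₐ(HClO₄) ≈ -10
H₂O: pKₐ(H₃O⁺) ≈ -1.7
AcO⁻: pKₐ(CH₃COOH) ≈ 4.8
RS⁻: pKₐ(RSH (a thiol)) ≈ 10.5 — moderately basic; rarely leaves without activation
(CH₃)₃CO⁻: pKₐ(t-BuOH) ≈ 18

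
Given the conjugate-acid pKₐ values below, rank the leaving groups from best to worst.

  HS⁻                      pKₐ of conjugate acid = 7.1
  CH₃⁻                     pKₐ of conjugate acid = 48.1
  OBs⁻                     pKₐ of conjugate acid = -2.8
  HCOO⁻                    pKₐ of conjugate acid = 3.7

Lower conjugate-acid pKₐ ⇒ weaker base ⇒ better leaving group.
Sorting by the given values: OBs⁻ (-2.8), HCOO⁻ (3.7), HS⁻ (7.1), CH₃⁻ (48.1).

OBs⁻ > HCOO⁻ > HS⁻ > CH₃⁻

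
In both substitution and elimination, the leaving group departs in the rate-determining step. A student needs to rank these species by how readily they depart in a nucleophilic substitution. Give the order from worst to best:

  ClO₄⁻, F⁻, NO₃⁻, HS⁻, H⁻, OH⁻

H⁻ < OH⁻ < HS⁻ < F⁻ < NO₃⁻ < ClO₄⁻

A good leaving group is a weak base: the lower the pKₐ of its conjugate acid, the more readily it departs.
ClO₄⁻: pKₐ(HClO₄) ≈ -10 — extremely weak base; rarely used for safety reasons
NO₃⁻: pKₐ(HNO₃) ≈ -1.3 — resonance-delocalised over three oxygens
F⁻: pKₐ(HF) ≈ 3.2
HS⁻: pKₐ(H₂S) ≈ 7
OH⁻: pKₐ(H₂O) ≈ 15.7
H⁻: pKₐ(H₂) ≈ 36 — extremely strong base; leaves only in special hydride-transfer contexts
Listed from poorest to best leaving group as asked.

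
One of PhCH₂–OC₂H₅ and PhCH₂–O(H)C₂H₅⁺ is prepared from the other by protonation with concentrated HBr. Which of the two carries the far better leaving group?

PhCH₂–O(H)C₂H₅⁺

From PhCH₂–OC₂H₅ the departing group would be CH₃CH₂O⁻ (pKₐ(CH₃CH₂OH) ≈ 16). Strong base; alkoxides do not leave unassisted.
From PhCH₂–O(H)C₂H₅⁺ the leaving group is R'OH (pKₐ(R'OH₂⁺) ≈ -2.4). Neutral; leaves from a protonated ether (an oxonium ion, R–O(H)R'⁺).
Protonation with concentrated HBr works by allowing neutral ethanol, rather than ethoxide, to depart, making PhCH₂–O(H)C₂H₅⁺ enormously more reactive.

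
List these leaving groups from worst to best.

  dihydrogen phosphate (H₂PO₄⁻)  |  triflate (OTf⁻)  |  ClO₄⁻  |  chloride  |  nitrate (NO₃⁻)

triflate (OTf⁻): pKₐ(CF₃SO₃H (triflic acid)) ≈ -14 — charge spread over three oxygens and a CF₃ group; the premier leaving group in synthesis
ClO₄⁻: pKₐ(HClO₄) ≈ -10 — extremely weak base; rarely used for safety reasons
chloride: pKₐ(HCl) ≈ -7 — moderately weak base
nitrate (NO₃⁻): pKₐ(HNO₃) ≈ -1.3
dihydrogen phosphate (H₂PO₄⁻): pKₐ(H₃PO₄) ≈ 2.1
Listed from poorest to best leaving group as asked.

dihydrogen phosphate (H₂PO₄⁻) < nitrate (NO₃⁻) < chloride < ClO₄⁻ < triflate (OTf⁻)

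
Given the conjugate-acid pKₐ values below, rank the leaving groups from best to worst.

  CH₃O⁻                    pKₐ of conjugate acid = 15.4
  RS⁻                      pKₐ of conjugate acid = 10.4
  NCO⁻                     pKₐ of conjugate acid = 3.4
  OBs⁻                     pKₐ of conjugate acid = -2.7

Lower conjugate-acid pKₐ ⇒ weaker base ⇒ better leaving group.
Sorting by the given values: OBs⁻ (-2.7), NCO⁻ (3.4), RS⁻ (10.4), CH₃O⁻ (15.4).

OBs⁻ > NCO⁻ > RS⁻ > CH₃O⁻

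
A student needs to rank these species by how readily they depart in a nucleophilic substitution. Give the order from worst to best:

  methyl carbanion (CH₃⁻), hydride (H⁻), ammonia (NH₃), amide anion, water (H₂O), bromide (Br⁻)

methyl carbanion (CH₃⁻) < amide anion < hydride (H⁻) < ammonia (NH₃) < water (H₂O) < bromide (Br⁻)

A good leaving group is a weak base: the lower the pKₐ of its conjugate acid, the more readily it departs.
bromide (Br⁻): pKₐ(HBr) ≈ -9
water (H₂O): pKₐ(H₃O⁺) ≈ -1.7
ammonia (NH₃): pKₐ(NH₄⁺) ≈ 9.2 — neutral but moderately basic; leaves from R–NH₃⁺
hydride (H⁻): pKₐ(H₂) ≈ 36 — extremely strong base; leaves only in special hydride-transfer contexts
amide anion: pKₐ(NH₃) ≈ 38 — extremely strong base; never a leaving group
methyl carbanion (CH₃⁻): pKₐ(CH₄) ≈ 48 — unstabilised carbanion; the worst conceivable leaving group
Listed from poorest to best leaving group as asked.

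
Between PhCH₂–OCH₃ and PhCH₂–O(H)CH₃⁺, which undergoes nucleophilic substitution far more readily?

PhCH₂–O(H)CH₃⁺

From PhCH₂–OCH₃ the departing group would be CH₃O⁻ (pKₐ(CH₃OH) ≈ 15.5). Strong base; alkoxides do not leave unassisted.
From PhCH₂–O(H)CH₃⁺ the leaving group is R'OH (pKₐ(R'OH₂⁺) ≈ -2.4). Neutral; leaves from a protonated ether (an oxonium ion, R–O(H)R'⁺).
(In practice PhCH₂–O(H)CH₃⁺ is made from PhCH₂–OCH₃ by protonation with concentrated HI, allowing neutral methanol, rather than methoxide, to depart.)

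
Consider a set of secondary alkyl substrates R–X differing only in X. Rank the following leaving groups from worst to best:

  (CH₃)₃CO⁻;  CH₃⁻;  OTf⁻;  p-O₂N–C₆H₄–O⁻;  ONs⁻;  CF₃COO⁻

CH₃⁻ < (CH₃)₃CO⁻ < p-O₂N–C₆H₄–O⁻ < CF₃COO⁻ < ONs⁻ < OTf⁻

OTf⁻: pKₐ(CF₃SO₃H (triflic acid)) ≈ -14
ONs⁻: pKₐ(p-O₂NC₆H₄SO₃H) ≈ -3.5
CF₃COO⁻: pKₐ(CF₃COOH) ≈ 0.2
p-O₂N–C₆H₄–O⁻: pKₐ(p-nitrophenol) ≈ 7.2
(CH₃)₃CO⁻: pKₐ(t-BuOH) ≈ 18
CH₃⁻: pKₐ(CH₄) ≈ 48
Reversing gives the worst-to-best order requested.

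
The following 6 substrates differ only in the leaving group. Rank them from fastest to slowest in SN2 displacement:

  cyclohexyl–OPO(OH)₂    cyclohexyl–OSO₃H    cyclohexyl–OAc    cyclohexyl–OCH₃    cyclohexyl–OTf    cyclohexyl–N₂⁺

cyclohexyl–N₂⁺ > cyclohexyl–OTf > cyclohexyl–OSO₃H > cyclohexyl–OPO(OH)₂ > cyclohexyl–OAc > cyclohexyl–OCH₃

Same R in every case — rank the leaving groups.
A good leaving group is a weak base: the lower the pKₐ of its conjugate acid, the more readily it departs.
cyclohexyl–N₂⁺ loses N₂: no meaningful conjugate acid; N₂ departs as an exceptionally stable neutral molecule
cyclohexyl–OTf loses OTf⁻: pKₐ(CF₃SO₃H (triflic acid)) ≈ -14
cyclohexyl–OSO₃H loses HSO₄⁻: pKₐ(H₂SO₄) ≈ -3
cyclohexyl–OPO(OH)₂ loses H₂PO₄⁻: pKₐ(H₃PO₄) ≈ 2.1
cyclohexyl–OAc loses AcO⁻: pKₐ(CH₃COOH) ≈ 4.8
cyclohexyl–OCH₃ loses CH₃O⁻: pKₐ(CH₃OH) ≈ 15.5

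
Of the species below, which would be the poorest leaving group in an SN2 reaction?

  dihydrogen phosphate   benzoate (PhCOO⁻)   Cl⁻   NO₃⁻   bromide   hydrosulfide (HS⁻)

Rank by basicity of the departing species: weakest base leaves most easily.
bromide: pKₐ(HBr) ≈ -9
Cl⁻: pKₐ(HCl) ≈ -7
NO₃⁻: pKₐ(HNO₃) ≈ -1.3
dihydrogen phosphate: pKₐ(H₃PO₄) ≈ 2.1
benzoate (PhCOO⁻): pKₐ(C₆H₅COOH) ≈ 4.2
hydrosulfide (HS⁻): pKₐ(H₂S) ≈ 7

hydrosulfide (HS⁻)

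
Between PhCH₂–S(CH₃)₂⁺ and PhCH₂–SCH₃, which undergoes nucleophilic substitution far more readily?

PhCH₂–S(CH₃)₂⁺

From PhCH₂–SCH₃ the departing group would be RS⁻ (pKₐ(RSH (a thiol)) ≈ 10.5). Moderately basic; rarely leaves without activation.
From PhCH₂–S(CH₃)₂⁺ the leaving group is SR'₂ (pKₐ(R'₂SH⁺) ≈ -7). Neutral; leaves from a sulfonium salt (R–SR'₂⁺).
(In practice PhCH₂–S(CH₃)₂⁺ is made from PhCH₂–SCH₃ by S-methylation with CH₃I, allowing neutral dimethyl sulfide, rather than methanethiolate, to depart.)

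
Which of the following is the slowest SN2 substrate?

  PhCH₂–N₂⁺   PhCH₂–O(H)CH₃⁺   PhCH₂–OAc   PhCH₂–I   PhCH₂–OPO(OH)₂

PhCH₂–OAc

Same R in every case — rank the leaving groups.
A good leaving group is a weak base: the lower the pKₐ of its conjugate acid, the more readily it departs.
PhCH₂–N₂⁺ loses N₂: no meaningful conjugate acid; N₂ departs as an exceptionally stable neutral molecule
PhCH₂–I loses I⁻: pKₐ(HI) ≈ -10
PhCH₂–O(H)CH₃⁺ loses R'OH: pKₐ(R'OH₂⁺) ≈ -2.4
PhCH₂–OPO(OH)₂ loses H₂PO₄⁻: pKₐ(H₃PO₄) ≈ 2.1
PhCH₂–OAc loses AcO⁻: pKₐ(CH₃COOH) ≈ 4.8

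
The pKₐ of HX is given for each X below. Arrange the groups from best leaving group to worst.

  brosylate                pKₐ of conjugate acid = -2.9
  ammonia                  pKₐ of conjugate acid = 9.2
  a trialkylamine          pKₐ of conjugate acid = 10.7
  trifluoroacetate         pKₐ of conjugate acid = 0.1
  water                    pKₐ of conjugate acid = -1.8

brosylate > water > trifluoroacetate > ammonia > a trialkylamine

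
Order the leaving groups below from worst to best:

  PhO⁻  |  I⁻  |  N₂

PhO⁻ < I⁻ < N₂

N₂: no meaningful conjugate acid; N₂ departs as an exceptionally stable neutral molecule
I⁻: pKₐ(HI) ≈ -10
PhO⁻: pKₐ(C₆H₅OH (phenol)) ≈ 10
Reversing gives the worst-to-best order requested.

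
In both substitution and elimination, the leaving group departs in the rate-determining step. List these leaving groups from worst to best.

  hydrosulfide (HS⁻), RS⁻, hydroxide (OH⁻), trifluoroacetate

hydroxide (OH⁻) < RS⁻ < hydrosulfide (HS⁻) < trifluoroacetate

Rank by basicity of the departing species: weakest base leaves most easily.
trifluoroacetate: pKₐ(CF₃COOH) ≈ 0.2 — strongly electron-withdrawing CF₃ stabilises the carboxylate
hydrosulfide (HS⁻): pKₐ(H₂S) ≈ 7 — larger and more polarisable than the oxygen analogue
RS⁻: pKₐ(RSH (a thiol)) ≈ 10.5
hydroxide (OH⁻): pKₐ(H₂O) ≈ 15.7 — strong base; essentially never leaves without prior activation
The question asks for worst first, so the sequence is read in increasing leaving-group ability.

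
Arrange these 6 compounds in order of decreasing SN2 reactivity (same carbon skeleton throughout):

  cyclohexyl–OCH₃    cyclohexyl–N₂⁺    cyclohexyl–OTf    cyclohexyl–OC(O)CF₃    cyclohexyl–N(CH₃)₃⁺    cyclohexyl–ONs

With the same alkyl group throughout, only the leaving group differentiates the rates.
Leaving-group ability tracks the stability of the departed species; conjugate-acid pKₐ is the usual yardstick (lower pKₐ → better LG).
cyclohexyl–N₂⁺ loses N₂: no meaningful conjugate acid; N₂ departs as an exceptionally stable neutral molecule
cyclohexyl–OTf loses OTf⁻: pKₐ(CF₃SO₃H (triflic acid)) ≈ -14
cyclohexyl–ONs loses ONs⁻: pKₐ(p-O₂NC₆H₄SO₃H) ≈ -3.5
cyclohexyl–OC(O)CF₃ loses CF₃COO⁻: pKₐ(CF₃COOH) ≈ 0.2
cyclohexyl–N(CH₃)₃⁺ loses NR'₃: pKₐ(R'₃NH⁺) ≈ 10.7
cyclohexyl–OCH₃ loses CH₃O⁻: pKₐ(CH₃OH) ≈ 15.5

cyclohexyl–N₂⁺ > cyclohexyl–OTf > cyclohexyl–ONs > cyclohexyl–OC(O)CF₃ > cyclohexyl–N(CH₃)₃⁺ > cyclohexyl–OCH₃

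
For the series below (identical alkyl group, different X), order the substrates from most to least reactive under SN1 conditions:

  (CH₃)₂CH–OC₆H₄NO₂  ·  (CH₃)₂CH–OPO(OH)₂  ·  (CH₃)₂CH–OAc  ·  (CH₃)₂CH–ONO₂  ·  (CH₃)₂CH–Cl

(CH₃)₂CH–Cl > (CH₃)₂CH–ONO₂ > (CH₃)₂CH–OPO(OH)₂ > (CH₃)₂CH–OAc > (CH₃)₂CH–OC₆H₄NO₂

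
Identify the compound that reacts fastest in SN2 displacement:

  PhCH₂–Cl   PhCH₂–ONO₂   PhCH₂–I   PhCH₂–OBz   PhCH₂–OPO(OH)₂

The skeletons are identical, so relative rate is governed entirely by leaving-group ability.
A good leaving group is a weak base: the lower the pKₐ of its conjugate acid, the more readily it departs.
PhCH₂–I loses I⁻: pKₐ(HI) ≈ -10
PhCH₂–Cl loses Cl⁻: pKₐ(HCl) ≈ -7
PhCH₂–ONO₂ loses NO₃⁻: pKₐ(HNO₃) ≈ -1.3
PhCH₂–OPO(OH)₂ loses H₂PO₄⁻: pKₐ(H₃PO₄) ≈ 2.1
PhCH₂–OBz loses PhCOO⁻: pKₐ(C₆H₅COOH) ≈ 4.2

PhCH₂–I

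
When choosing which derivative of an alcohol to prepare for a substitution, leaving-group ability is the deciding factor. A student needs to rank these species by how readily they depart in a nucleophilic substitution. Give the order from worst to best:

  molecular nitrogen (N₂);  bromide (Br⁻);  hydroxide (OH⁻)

hydroxide (OH⁻) < bromide (Br⁻) < molecular nitrogen (N₂)

The more stable X⁻ (or X) is on its own — i.e. the weaker a base it is — the better a leaving group it makes.
molecular nitrogen (N₂): no meaningful conjugate acid; N₂ departs as an exceptionally stable neutral molecule
bromide (Br⁻): pKₐ(HBr) ≈ -9
hydroxide (OH⁻): pKₐ(H₂O) ≈ 15.7
The question asks for worst first, so the sequence is read in increasing leaving-group ability.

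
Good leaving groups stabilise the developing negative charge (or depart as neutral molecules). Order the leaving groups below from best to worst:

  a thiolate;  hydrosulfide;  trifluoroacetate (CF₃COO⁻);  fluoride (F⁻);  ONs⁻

ONs⁻: pKₐ(p-O₂NC₆H₄SO₃H) ≈ -3.5 — p-nitro group further stabilises the sulfonate
trifluoroacetate (CF₃COO⁻): pKₐ(CF₃COOH) ≈ 0.2
fluoride (F⁻): pKₐ(HF) ≈ 3.2 — small and strongly basic; the poor halide leaving group
hydrosulfide: pKₐ(H₂S) ≈ 7 — larger and more polarisable than the oxygen analogue
a thiolate: pKₐ(RSH (a thiol)) ≈ 10.5

ONs⁻ > trifluoroacetate (CF₃COO⁻) > fluoride (F⁻) > hydrosulfide > a thiolate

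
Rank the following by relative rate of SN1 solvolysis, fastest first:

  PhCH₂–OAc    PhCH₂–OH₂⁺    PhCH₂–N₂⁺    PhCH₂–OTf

PhCH₂–N₂⁺ > PhCH₂–OTf > PhCH₂–OH₂⁺ > PhCH₂–OAc

With the same alkyl group throughout, only the leaving group differentiates the rates.
Leaving-group ability tracks the stability of the departed species; conjugate-acid pKₐ is the usual yardstick (lower pKₐ → better LG).
PhCH₂–N₂⁺ loses N₂: no meaningful conjugate acid; N₂ departs as an exceptionally stable neutral molecule
PhCH₂–OTf loses OTf⁻: pKₐ(CF₃SO₃H (triflic acid)) ≈ -14
PhCH₂–OH₂⁺ loses H₂O: pKₐ(H₃O⁺) ≈ -1.7
PhCH₂–OAc loses AcO⁻: pKₐ(CH₃COOH) ≈ 4.8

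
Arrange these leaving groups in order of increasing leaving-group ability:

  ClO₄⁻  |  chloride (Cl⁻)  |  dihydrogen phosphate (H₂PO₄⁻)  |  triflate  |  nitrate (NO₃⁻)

triflate: pKₐ(CF₃SO₃H (triflic acid)) ≈ -14
ClO₄⁻: pKₐ(HClO₄) ≈ -10
chloride (Cl⁻): pKₐ(HCl) ≈ -7
nitrate (NO₃⁻): pKₐ(HNO₃) ≈ -1.3
dihydrogen phosphate (H₂PO₄⁻): pKₐ(H₃PO₄) ≈ 2.1
Listed from poorest to best leaving group as asked.

dihydrogen phosphate (H₂PO₄⁻) < nitrate (NO₃⁻) < chloride (Cl⁻) < ClO₄⁻ < triflate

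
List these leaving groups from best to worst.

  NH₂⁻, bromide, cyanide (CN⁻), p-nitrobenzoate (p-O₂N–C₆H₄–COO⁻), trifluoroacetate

bromide > trifluoroacetate > p-nitrobenzoate (p-O₂N–C₆H₄–COO⁻) > cyanide (CN⁻) > NH₂⁻

The more stable X⁻ (or X) is on its own — i.e. the weaker a base it is — the better a leaving group it makes.
bromide: pKₐ(HBr) ≈ -9
trifluoroacetate: pKₐ(CF₃COOH) ≈ 0.2
p-nitrobenzoate (p-O₂N–C₆H₄–COO⁻): pKₐ(p-nitrobenzoic acid) ≈ 3.4
cyanide (CN⁻): pKₐ(HCN) ≈ 9.2
NH₂⁻: pKₐ(NH₃) ≈ 38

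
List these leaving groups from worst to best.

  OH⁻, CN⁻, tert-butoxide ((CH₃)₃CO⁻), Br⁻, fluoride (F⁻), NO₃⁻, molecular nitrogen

Leaving-group ability tracks the stability of the departed species; conjugate-acid pKₐ is the usual yardstick (lower pKₐ → better LG).
molecular nitrogen: no meaningful conjugate acid; N₂ departs as an exceptionally stable neutral molecule
Br⁻: pKₐ(HBr) ≈ -9
NO₃⁻: pKₐ(HNO₃) ≈ -1.3
fluoride (F⁻): pKₐ(HF) ≈ 3.2 — small and strongly basic; the poor halide leaving group
CN⁻: pKₐ(HCN) ≈ 9.2 — sp carbon stabilises the charge somewhat, but still a poor LG
OH⁻: pKₐ(H₂O) ≈ 15.7 — strong base; essentially never leaves without prior activation
tert-butoxide ((CH₃)₃CO⁻): pKₐ(t-BuOH) ≈ 18 — bulky, strongly basic alkoxide
Reversing gives the worst-to-best order requested.

tert-butoxide ((CH₃)₃CO⁻) < OH⁻ < CN⁻ < fluoride (F⁻) < NO₃⁻ < Br⁻ < molecular nitrogen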